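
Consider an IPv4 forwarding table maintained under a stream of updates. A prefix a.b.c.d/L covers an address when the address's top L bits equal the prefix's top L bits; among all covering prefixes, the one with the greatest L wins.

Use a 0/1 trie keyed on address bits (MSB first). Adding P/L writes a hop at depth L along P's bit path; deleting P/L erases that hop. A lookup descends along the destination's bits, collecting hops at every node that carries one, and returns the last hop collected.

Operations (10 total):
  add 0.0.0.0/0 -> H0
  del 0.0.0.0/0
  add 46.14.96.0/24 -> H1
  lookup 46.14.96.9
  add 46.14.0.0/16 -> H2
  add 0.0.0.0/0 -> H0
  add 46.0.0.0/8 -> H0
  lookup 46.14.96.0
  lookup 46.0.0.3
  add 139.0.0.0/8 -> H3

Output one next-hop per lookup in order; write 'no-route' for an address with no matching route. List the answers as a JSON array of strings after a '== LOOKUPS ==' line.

Apply in order:
  add 0.0.0.0/0 -> H0 at depth 0
  del 0.0.0.0/0 (clear depth 0)
  add 46.14.96.0/24 -> H1 at depth 24
  ? 46.14.96.9  path d0:-→d1:-→d2:-→d3:-→d4:-→d5:-→d6:-→d7:-→d8:-→d9:-→d10:-→d11:-→d12:-→d13:-→d14:-→d15:-→d16:-→d17:-→d18:-→d19:-→d20:-→d21:-→d22:-→d23:-→d24:H1  best=H1
  add 46.14.0.0/16 -> H2 at depth 16
  add 0.0.0.0/0 -> H0 at depth 0
  add 46.0.0.0/8 -> H0 at depth 8
  ? 46.14.96.0  path d0:H0→d1:-→d2:-→d3:-→d4:-→d5:-→d6:-→d7:-→d8:H0→d9:-→d10:-→d11:-→d12:-→d13:-→d14:-→d15:-→d16:H2→d17:-→d18:-→d19:-→d20:-→d21:-→d22:-→d23:-→d24:H1  best=H1
  ? 46.0.0.3  path d0:H0→d1:-→d2:-→d3:-→d4:-→d5:-→d6:-→d7:-→d8:H0→d9:-→d10:-→d11:-→d12:-  best=H0
  add 139.0.0.0/8 -> H3 at depth 8

== LOOKUPS ==
["H1","H1","H0"]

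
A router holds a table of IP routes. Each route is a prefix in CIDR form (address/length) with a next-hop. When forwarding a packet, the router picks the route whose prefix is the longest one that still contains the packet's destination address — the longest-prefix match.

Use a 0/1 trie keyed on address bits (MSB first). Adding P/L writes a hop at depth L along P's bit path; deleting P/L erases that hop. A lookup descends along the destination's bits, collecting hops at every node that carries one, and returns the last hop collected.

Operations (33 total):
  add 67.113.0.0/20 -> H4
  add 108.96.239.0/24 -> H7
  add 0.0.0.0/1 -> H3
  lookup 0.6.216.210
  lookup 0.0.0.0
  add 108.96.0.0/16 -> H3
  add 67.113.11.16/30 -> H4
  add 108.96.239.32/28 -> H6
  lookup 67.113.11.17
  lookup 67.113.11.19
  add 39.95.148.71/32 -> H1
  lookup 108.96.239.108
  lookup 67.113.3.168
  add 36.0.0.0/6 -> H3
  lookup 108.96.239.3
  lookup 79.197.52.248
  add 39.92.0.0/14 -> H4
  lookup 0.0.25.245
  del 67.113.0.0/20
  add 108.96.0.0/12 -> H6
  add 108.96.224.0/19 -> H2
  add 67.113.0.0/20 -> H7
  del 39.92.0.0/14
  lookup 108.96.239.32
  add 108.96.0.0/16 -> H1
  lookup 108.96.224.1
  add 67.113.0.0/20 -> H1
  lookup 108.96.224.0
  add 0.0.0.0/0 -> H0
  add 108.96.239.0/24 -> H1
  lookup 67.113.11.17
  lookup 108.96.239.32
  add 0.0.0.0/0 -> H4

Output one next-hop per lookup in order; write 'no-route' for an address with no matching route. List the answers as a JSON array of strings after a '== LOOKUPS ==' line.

Process each operation:
  + 67.113.0.0/20 (H4) depth=20
  + 108.96.239.0/24 (H7) depth=24
  + 0.0.0.0/1 (H3) depth=1
  ? 0.6.216.210  path d0:-→d1:H3  best=H3
  ? 0.0.0.0  path d0:-→d1:H3  best=H3
  + 108.96.0.0/16 (H3) depth=16
  + 67.113.11.16/30 (H4) depth=30
  + 108.96.239.32/28 (H6) depth=28
  ? 67.113.11.17  path d0:-→d1:H3→d2:-→d3:-→d4:-→d5:-→d6:-→d7:-→d8:-→d9:-→d10:-→d11:-→d12:-→d13:-→d14:-→d15:-→d16:-→d17:-→d18:-→d19:-→d20:H4→d21:-→d22:-→d23:-→d24:-→d25:-→d26:-→d27:-→d28:-→d29:-→d30:H4  best=H4
  ? 67.113.11.19  path d0:-→d1:H3→d2:-→d3:-→d4:-→d5:-→d6:-→d7:-→d8:-→d9:-→d10:-→d11:-→d12:-→d13:-→d14:-→d15:-→d16:-→d17:-→d18:-→d19:-→d20:H4→d21:-→d22:-→d23:-→d24:-→d25:-→d26:-→d27:-→d28:-→d29:-→d30:H4  best=H4
  + 39.95.148.71/32 (H1) depth=32
  ? 108.96.239.108  path d0:-→d1:H3→d2:-→d3:-→d4:-→d5:-→d6:-→d7:-→d8:-→d9:-→d10:-→d11:-→d12:-→d13:-→d14:-→d15:-→d16:H3→d17:-→d18:-→d19:-→d20:-→d21:-→d22:-→d23:-→d24:H7→d25:-  best=H7
  ? 67.113.3.168  path d0:-→d1:H3→d2:-→d3:-→d4:-→d5:-→d6:-→d7:-→d8:-→d9:-→d10:-→d11:-→d12:-→d13:-→d14:-→d15:-→d16:-→d17:-→d18:-→d19:-→d20:H4  best=H4
  + 36.0.0.0/6 (H3) depth=6
  ? 108.96.239.3  path d0:-→d1:H3→d2:-→d3:-→d4:-→d5:-→d6:-→d7:-→d8:-→d9:-→d10:-→d11:-→d12:-→d13:-→d14:-→d15:-→d16:H3→d17:-→d18:-→d19:-→d20:-→d21:-→d22:-→d23:-→d24:H7→d25:-→d26:-  best=H7
  ? 79.197.52.248  path d0:-→d1:H3→d2:-→d3:-→d4:-  best=H3
  + 39.92.0.0/14 (H4) depth=14
  ? 0.0.25.245  path d0:-→d1:H3→d2:-  best=H3
  - 67.113.0.0/20 clear@20
  + 108.96.0.0/12 (H6) depth=12
  + 108.96.224.0/19 (H2) depth=19
  + 67.113.0.0/20 (H7) depth=20
  - 39.92.0.0/14 clear@14
  ? 108.96.239.32  path d0:-→d1:H3→d2:-→d3:-→d4:-→d5:-→d6:-→d7:-→d8:-→d9:-→d10:-→d11:-→d12:H6→d13:-→d14:-→d15:-→d16:H3→d17:-→d18:-→d19:H2→d20:-→d21:-→d22:-→d23:-→d24:H7→d25:-→d26:-→d27:-→d28:H6  best=H6
  + 108.96.0.0/16 (H1) depth=16
  ? 108.96.224.1  path d0:-→d1:H3→d2:-→d3:-→d4:-→d5:-→d6:-→d7:-→d8:-→d9:-→d10:-→d11:-→d12:H6→d13:-→d14:-→d15:-→d16:H1→d17:-→d18:-→d19:H2→d20:-  best=H2
  + 67.113.0.0/20 (H1) depth=20
  ? 108.96.224.0  path d0:-→d1:H3→d2:-→d3:-→d4:-→d5:-→d6:-→d7:-→d8:-→d9:-→d10:-→d11:-→d12:H6→d13:-→d14:-→d15:-→d16:H1→d17:-→d18:-→d19:H2→d20:-  best=H2
  + 0.0.0.0/0 (H0) depth=0
  + 108.96.239.0/24 (H1) depth=24
  ? 67.113.11.17  path d0:H0→d1:H3→d2:-→d3:-→d4:-→d5:-→d6:-→d7:-→d8:-→d9:-→d10:-→d11:-→d12:-→d13:-→d14:-→d15:-→d16:-→d17:-→d18:-→d19:-→d20:H1→d21:-→d22:-→d23:-→d24:-→d25:-→d26:-→d27:-→d28:-→d29:-→d30:H4  best=H4
  ? 108.96.239.32  path d0:H0→d1:H3→d2:-→d3:-→d4:-→d5:-→d6:-→d7:-→d8:-→d9:-→d10:-→d11:-→d12:H6→d13:-→d14:-→d15:-→d16:H1→d17:-→d18:-→d19:H2→d20:-→d21:-→d22:-→d23:-→d24:H1→d25:-→d26:-→d27:-→d28:H6  best=H6
  + 0.0.0.0/0 (H4) depth=0

== LOOKUPS ==
["H3","H3","H4","H4","H7","H4","H7","H3","H3","H6","H2","H2","H4","H6"]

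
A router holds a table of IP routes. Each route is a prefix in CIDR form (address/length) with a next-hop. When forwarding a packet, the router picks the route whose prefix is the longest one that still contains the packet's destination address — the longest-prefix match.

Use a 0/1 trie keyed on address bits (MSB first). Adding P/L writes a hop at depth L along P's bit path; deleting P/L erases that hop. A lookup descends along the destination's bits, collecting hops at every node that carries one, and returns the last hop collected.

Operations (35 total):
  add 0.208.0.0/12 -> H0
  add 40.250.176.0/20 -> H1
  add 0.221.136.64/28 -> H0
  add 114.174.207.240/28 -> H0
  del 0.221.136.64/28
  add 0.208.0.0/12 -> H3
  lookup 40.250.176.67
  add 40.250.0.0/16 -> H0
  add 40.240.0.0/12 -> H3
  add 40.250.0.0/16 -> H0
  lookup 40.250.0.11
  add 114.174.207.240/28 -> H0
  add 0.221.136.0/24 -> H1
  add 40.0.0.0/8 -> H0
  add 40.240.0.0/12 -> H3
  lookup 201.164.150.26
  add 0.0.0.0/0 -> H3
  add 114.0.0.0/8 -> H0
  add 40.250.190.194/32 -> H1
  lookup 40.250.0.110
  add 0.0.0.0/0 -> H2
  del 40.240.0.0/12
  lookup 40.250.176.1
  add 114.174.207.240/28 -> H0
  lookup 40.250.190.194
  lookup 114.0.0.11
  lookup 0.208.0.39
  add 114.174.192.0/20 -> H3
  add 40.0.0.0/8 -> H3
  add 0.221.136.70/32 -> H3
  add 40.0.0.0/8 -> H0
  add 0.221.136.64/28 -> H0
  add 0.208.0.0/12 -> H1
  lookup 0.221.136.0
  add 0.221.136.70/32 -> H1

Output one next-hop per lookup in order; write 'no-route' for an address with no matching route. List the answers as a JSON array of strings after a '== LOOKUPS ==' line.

Apply in order:
  + 0.208.0.0/12 (H0) depth=12
  + 40.250.176.0/20 (H1) depth=20
  + 0.221.136.64/28 (H0) depth=28
  + 114.174.207.240/28 (H0) depth=28
  - 0.221.136.64/28 clear@28
  + 0.208.0.0/12 (H3) depth=12
  lookup 40.250.176.67: bits 00101000111110101011 walk d0:-→d1:-→d2:-→d3:-→d4:-→d5:-→d6:-→d7:-→d8:-→d9:-→d10:-→d11:-→d12:-→d13:-→d14:-→d15:-→d16:-→d17:-→d18:-→d19:-→d20:H1 -> H1
  + 40.250.0.0/16 (H0) depth=16
  + 40.240.0.0/12 (H3) depth=12
  + 40.250.0.0/16 (H0) depth=16
  lookup 40.250.0.11: bits 0010100011111010 walk d0:-→d1:-→d2:-→d3:-→d4:-→d5:-→d6:-→d7:-→d8:-→d9:-→d10:-→d11:-→d12:H3→d13:-→d14:-→d15:-→d16:H0 -> H0
  + 114.174.207.240/28 (H0) depth=28
  + 0.221.136.0/24 (H1) depth=24
  + 40.0.0.0/8 (H0) depth=8
  + 40.240.0.0/12 (H3) depth=12
  lookup 201.164.150.26: bits ε walk d0:- -> no-route
  + 0.0.0.0/0 (H3) depth=0
  + 114.0.0.0/8 (H0) depth=8
  + 40.250.190.194/32 (H1) depth=32
  lookup 40.250.0.110: bits 0010100011111010 walk d0:H3→d1:-→d2:-→d3:-→d4:-→d5:-→d6:-→d7:-→d8:H0→d9:-→d10:-→d11:-→d12:H3→d13:-→d14:-→d15:-→d16:H0 -> H0
  + 0.0.0.0/0 (H2) depth=0
  - 40.240.0.0/12 clear@12
  lookup 40.250.176.1: bits 00101000111110101011 walk d0:H2→d1:-→d2:-→d3:-→d4:-→d5:-→d6:-→d7:-→d8:H0→d9:-→d10:-→d11:-→d12:-→d13:-→d14:-→d15:-→d16:H0→d17:-→d18:-→d19:-→d20:H1 -> H1
  + 114.174.207.240/28 (H0) depth=28
  lookup 40.250.190.194: bits 00101000111110101011111011000010 walk d0:H2→d1:-→d2:-→d3:-→d4:-→d5:-→d6:-→d7:-→d8:H0→d9:-→d10:-→d11:-→d12:-→d13:-→d14:-→d15:-→d16:H0→d17:-→d18:-→d19:-→d20:H1→d21:-→d22:-→d23:-→d24:-→d25:-→d26:-→d27:-→d28:-→d29:-→d30:-→d31:-→d32:H1 -> H1
  lookup 114.0.0.11: bits 01110010 walk d0:H2→d1:-→d2:-→d3:-→d4:-→d5:-→d6:-→d7:-→d8:H0 -> H0
  lookup 0.208.0.39: bits 000000001101 walk d0:H2→d1:-→d2:-→d3:-→d4:-→d5:-→d6:-→d7:-→d8:-→d9:-→d10:-→d11:-→d12:H3 -> H3
  + 114.174.192.0/20 (H3) depth=20
  + 40.0.0.0/8 (H3) depth=8
  + 0.221.136.70/32 (H3) depth=32
  + 40.0.0.0/8 (H0) depth=8
  + 0.221.136.64/28 (H0) depth=28
  + 0.208.0.0/12 (H1) depth=12
  lookup 0.221.136.0: bits 0000000011011101100010000 walk d0:H2→d1:-→d2:-→d3:-→d4:-→d5:-→d6:-→d7:-→d8:-→d9:-→d10:-→d11:-→d12:H1→d13:-→d14:-→d15:-→d16:-→d17:-→d18:-→d19:-→d20:-→d21:-→d22:-→d23:-→d24:H1→d25:- -> H1
  + 0.221.136.70/32 (H1) depth=32

== LOOKUPS ==
["H1","H0","no-route","H0","H1","H1","H0","H3","H1"]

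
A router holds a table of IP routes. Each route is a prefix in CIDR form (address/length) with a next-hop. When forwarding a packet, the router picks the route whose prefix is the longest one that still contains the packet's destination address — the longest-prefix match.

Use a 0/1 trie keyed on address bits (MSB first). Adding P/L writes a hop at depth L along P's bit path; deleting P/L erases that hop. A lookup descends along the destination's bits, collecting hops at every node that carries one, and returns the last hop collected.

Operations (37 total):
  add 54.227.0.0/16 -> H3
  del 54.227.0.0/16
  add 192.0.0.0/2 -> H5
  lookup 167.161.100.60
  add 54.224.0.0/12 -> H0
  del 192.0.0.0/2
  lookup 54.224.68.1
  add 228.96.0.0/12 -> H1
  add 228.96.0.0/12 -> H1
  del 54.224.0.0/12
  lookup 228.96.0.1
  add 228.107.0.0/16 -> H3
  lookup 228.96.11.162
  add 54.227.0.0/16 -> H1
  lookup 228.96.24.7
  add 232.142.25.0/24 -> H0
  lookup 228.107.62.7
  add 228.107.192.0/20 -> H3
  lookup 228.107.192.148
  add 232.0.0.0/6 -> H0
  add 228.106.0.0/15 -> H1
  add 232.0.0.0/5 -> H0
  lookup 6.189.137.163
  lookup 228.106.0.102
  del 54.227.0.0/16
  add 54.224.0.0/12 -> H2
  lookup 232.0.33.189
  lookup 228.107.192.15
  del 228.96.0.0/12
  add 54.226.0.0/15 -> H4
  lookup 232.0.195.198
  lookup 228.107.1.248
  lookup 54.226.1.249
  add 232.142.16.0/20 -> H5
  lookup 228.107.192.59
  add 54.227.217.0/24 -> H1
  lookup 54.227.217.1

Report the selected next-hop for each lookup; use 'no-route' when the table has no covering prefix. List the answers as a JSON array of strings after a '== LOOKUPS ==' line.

Trace:
  add 54.227.0.0/16 -> H3 at depth 16
  del 54.227.0.0/16 (clear depth 16)
  add 192.0.0.0/2 -> H5 at depth 2
  lookup 167.161.100.60: bits 1 walk d0:-→d1:- -> no-route
  add 54.224.0.0/12 -> H0 at depth 12
  del 192.0.0.0/2 (clear depth 2)
  lookup 54.224.68.1: bits 00110110111000 walk d0:-→d1:-→d2:-→d3:-→d4:-→d5:-→d6:-→d7:-→d8:-→d9:-→d10:-→d11:-→d12:H0→d13:-→d14:- -> H0
  add 228.96.0.0/12 -> H1 at depth 12
  add 228.96.0.0/12 -> H1 at depth 12
  del 54.224.0.0/12 (clear depth 12)
  lookup 228.96.0.1: bits 111001000110 walk d0:-→d1:-→d2:-→d3:-→d4:-→d5:-→d6:-→d7:-→d8:-→d9:-→d10:-→d11:-→d12:H1 -> H1
  add 228.107.0.0/16 -> H3 at depth 16
  lookup 228.96.11.162: bits 111001000110 walk d0:-→d1:-→d2:-→d3:-→d4:-→d5:-→d6:-→d7:-→d8:-→d9:-→d10:-→d11:-→d12:H1 -> H1
  add 54.227.0.0/16 -> H1 at depth 16
  lookup 228.96.24.7: bits 111001000110 walk d0:-→d1:-→d2:-→d3:-→d4:-→d5:-→d6:-→d7:-→d8:-→d9:-→d10:-→d11:-→d12:H1 -> H1
  add 232.142.25.0/24 -> H0 at depth 24
  lookup 228.107.62.7: bits 1110010001101011 walk d0:-→d1:-→d2:-→d3:-→d4:-→d5:-→d6:-→d7:-→d8:-→d9:-→d10:-→d11:-→d12:H1→d13:-→d14:-→d15:-→d16:H3 -> H3
  add 228.107.192.0/20 -> H3 at depth 20
  lookup 228.107.192.148: bits 11100100011010111100 walk d0:-→d1:-→d2:-→d3:-→d4:-→d5:-→d6:-→d7:-→d8:-→d9:-→d10:-→d11:-→d12:H1→d13:-→d14:-→d15:-→d16:H3→d17:-→d18:-→d19:-→d20:H3 -> H3
  add 232.0.0.0/6 -> H0 at depth 6
  add 228.106.0.0/15 -> H1 at depth 15
  add 232.0.0.0/5 -> H0 at depth 5
  lookup 6.189.137.163: bits 00 walk d0:-→d1:-→d2:- -> no-route
  lookup 228.106.0.102: bits 111001000110101 walk d0:-→d1:-→d2:-→d3:-→d4:-→d5:-→d6:-→d7:-→d8:-→d9:-→d10:-→d11:-→d12:H1→d13:-→d14:-→d15:H1 -> H1
  del 54.227.0.0/16 (clear depth 16)
  add 54.224.0.0/12 -> H2 at depth 12
  lookup 232.0.33.189: bits 11101000 walk d0:-→d1:-→d2:-→d3:-→d4:-→d5:H0→d6:H0→d7:-→d8:- -> H0
  lookup 228.107.192.15: bits 11100100011010111100 walk d0:-→d1:-→d2:-→d3:-→d4:-→d5:-→d6:-→d7:-→d8:-→d9:-→d10:-→d11:-→d12:H1→d13:-→d14:-→d15:H1→d16:H3→d17:-→d18:-→d19:-→d20:H3 -> H3
  del 228.96.0.0/12 (clear depth 12)
  add 54.226.0.0/15 -> H4 at depth 15
  lookup 232.0.195.198: bits 11101000 walk d0:-→d1:-→d2:-→d3:-→d4:-→d5:H0→d6:H0→d7:-→d8:- -> H0
  lookup 228.107.1.248: bits 1110010001101011 walk d0:-→d1:-→d2:-→d3:-→d4:-→d5:-→d6:-→d7:-→d8:-→d9:-→d10:-→d11:-→d12:-→d13:-→d14:-→d15:H1→d16:H3 -> H3
  lookup 54.226.1.249: bits 001101101110001 walk d0:-→d1:-→d2:-→d3:-→d4:-→d5:-→d6:-→d7:-→d8:-→d9:-→d10:-→d11:-→d12:H2→d13:-→d14:-→d15:H4 -> H4
  add 232.142.16.0/20 -> H5 at depth 20
  lookup 228.107.192.59: bits 11100100011010111100 walk d0:-→d1:-→d2:-→d3:-→d4:-→d5:-→d6:-→d7:-→d8:-→d9:-→d10:-→d11:-→d12:-→d13:-→d14:-→d15:H1→d16:H3→d17:-→d18:-→d19:-→d20:H3 -> H3
  add 54.227.217.0/24 -> H1 at depth 24
  lookup 54.227.217.1: bits 001101101110001111011001 walk d0:-→d1:-→d2:-→d3:-→d4:-→d5:-→d6:-→d7:-→d8:-→d9:-→d10:-→d11:-→d12:H2→d13:-→d14:-→d15:H4→d16:-→d17:-→d18:-→d19:-→d20:-→d21:-→d22:-→d23:-→d24:H1 -> H1

== LOOKUPS ==
["no-route","H0","H1","H1","H1","H3","H3","no-route","H1","H0","H3","H0","H3","H4","H3","H1"]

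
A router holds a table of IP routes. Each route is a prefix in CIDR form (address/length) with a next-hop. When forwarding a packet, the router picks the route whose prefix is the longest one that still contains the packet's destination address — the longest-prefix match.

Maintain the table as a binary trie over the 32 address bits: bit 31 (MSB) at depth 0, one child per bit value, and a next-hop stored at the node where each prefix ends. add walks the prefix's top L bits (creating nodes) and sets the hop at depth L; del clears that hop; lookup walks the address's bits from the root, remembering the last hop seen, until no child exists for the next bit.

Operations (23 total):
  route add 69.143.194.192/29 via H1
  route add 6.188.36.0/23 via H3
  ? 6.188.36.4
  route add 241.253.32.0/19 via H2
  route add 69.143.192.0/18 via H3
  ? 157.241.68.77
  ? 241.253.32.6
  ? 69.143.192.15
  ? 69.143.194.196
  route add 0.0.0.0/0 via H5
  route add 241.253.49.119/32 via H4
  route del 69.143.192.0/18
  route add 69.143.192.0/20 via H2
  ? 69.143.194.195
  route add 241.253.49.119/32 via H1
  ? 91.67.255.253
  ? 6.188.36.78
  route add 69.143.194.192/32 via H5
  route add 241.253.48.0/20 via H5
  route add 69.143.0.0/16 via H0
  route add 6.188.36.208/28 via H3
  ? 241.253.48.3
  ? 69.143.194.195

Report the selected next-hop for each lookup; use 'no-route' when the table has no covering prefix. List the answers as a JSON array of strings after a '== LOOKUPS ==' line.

Process each operation:
  + 69.143.194.192/29 (H1) depth=29
  + 6.188.36.0/23 (H3) depth=23
  lookup 6.188.36.4: bits 00000110101111000010010 walk d0:-→d1:-→d2:-→d3:-→d4:-→d5:-→d6:-→d7:-→d8:-→d9:-→d10:-→d11:-→d12:-→d13:-→d14:-→d15:-→d16:-→d17:-→d18:-→d19:-→d20:-→d21:-→d22:-→d23:H3 -> H3
  + 241.253.32.0/19 (H2) depth=19
  + 69.143.192.0/18 (H3) depth=18
  lookup 157.241.68.77: bits 1 walk d0:-→d1:- -> no-route
  lookup 241.253.32.6: bits 1111000111111101001 walk d0:-→d1:-→d2:-→d3:-→d4:-→d5:-→d6:-→d7:-→d8:-→d9:-→d10:-→d11:-→d12:-→d13:-→d14:-→d15:-→d16:-→d17:-→d18:-→d19:H2 -> H2
  lookup 69.143.192.15: bits 0100010110001111110000 walk d0:-→d1:-→d2:-→d3:-→d4:-→d5:-→d6:-→d7:-→d8:-→d9:-→d10:-→d11:-→d12:-→d13:-→d14:-→d15:-→d16:-→d17:-→d18:H3→d19:-→d20:-→d21:-→d22:- -> H3
  lookup 69.143.194.196: bits 01000101100011111100001011000 walk d0:-→d1:-→d2:-→d3:-→d4:-→d5:-→d6:-→d7:-→d8:-→d9:-→d10:-→d11:-→d12:-→d13:-→d14:-→d15:-→d16:-→d17:-→d18:H3→d19:-→d20:-→d21:-→d22:-→d23:-→d24:-→d25:-→d26:-→d27:-→d28:-→d29:H1 -> H1
  + 0.0.0.0/0 (H5) depth=0
  + 241.253.49.119/32 (H4) depth=32
  del 69.143.192.0/18 (clear depth 18)
  + 69.143.192.0/20 (H2) depth=20
  lookup 69.143.194.195: bits 01000101100011111100001011000 walk d0:H5→d1:-→d2:-→d3:-→d4:-→d5:-→d6:-→d7:-→d8:-→d9:-→d10:-→d11:-→d12:-→d13:-→d14:-→d15:-→d16:-→d17:-→d18:-→d19:-→d20:H2→d21:-→d22:-→d23:-→d24:-→d25:-→d26:-→d27:-→d28:-→d29:H1 -> H1
  + 241.253.49.119/32 (H1) depth=32
  lookup 91.67.255.253: bits 010 walk d0:H5→d1:-→d2:-→d3:- -> H5
  lookup 6.188.36.78: bits 00000110101111000010010 walk d0:H5→d1:-→d2:-→d3:-→d4:-→d5:-→d6:-→d7:-→d8:-→d9:-→d10:-→d11:-→d12:-→d13:-→d14:-→d15:-→d16:-→d17:-→d18:-→d19:-→d20:-→d21:-→d22:-→d23:H3 -> H3
  + 69.143.194.192/32 (H5) depth=32
  + 241.253.48.0/20 (H5) depth=20
  + 69.143.0.0/16 (H0) depth=16
  + 6.188.36.208/28 (H3) depth=28
  lookup 241.253.48.3: bits 11110001111111010011000 walk d0:H5→d1:-→d2:-→d3:-→d4:-→d5:-→d6:-→d7:-→d8:-→d9:-→d10:-→d11:-→d12:-→d13:-→d14:-→d15:-→d16:-→d17:-→d18:-→d19:H2→d20:H5→d21:-→d22:-→d23:- -> H5
  lookup 69.143.194.195: bits 010001011000111111000010110000 walk d0:H5→d1:-→d2:-→d3:-→d4:-→d5:-→d6:-→d7:-→d8:-→d9:-→d10:-→d11:-→d12:-→d13:-→d14:-→d15:-→d16:H0→d17:-→d18:-→d19:-→d20:H2→d21:-→d22:-→d23:-→d24:-→d25:-→d26:-→d27:-→d28:-→d29:H1→d30:- -> H1

== LOOKUPS ==
["H3","no-route","H2","H3","H1","H1","H5","H3","H5","H1"]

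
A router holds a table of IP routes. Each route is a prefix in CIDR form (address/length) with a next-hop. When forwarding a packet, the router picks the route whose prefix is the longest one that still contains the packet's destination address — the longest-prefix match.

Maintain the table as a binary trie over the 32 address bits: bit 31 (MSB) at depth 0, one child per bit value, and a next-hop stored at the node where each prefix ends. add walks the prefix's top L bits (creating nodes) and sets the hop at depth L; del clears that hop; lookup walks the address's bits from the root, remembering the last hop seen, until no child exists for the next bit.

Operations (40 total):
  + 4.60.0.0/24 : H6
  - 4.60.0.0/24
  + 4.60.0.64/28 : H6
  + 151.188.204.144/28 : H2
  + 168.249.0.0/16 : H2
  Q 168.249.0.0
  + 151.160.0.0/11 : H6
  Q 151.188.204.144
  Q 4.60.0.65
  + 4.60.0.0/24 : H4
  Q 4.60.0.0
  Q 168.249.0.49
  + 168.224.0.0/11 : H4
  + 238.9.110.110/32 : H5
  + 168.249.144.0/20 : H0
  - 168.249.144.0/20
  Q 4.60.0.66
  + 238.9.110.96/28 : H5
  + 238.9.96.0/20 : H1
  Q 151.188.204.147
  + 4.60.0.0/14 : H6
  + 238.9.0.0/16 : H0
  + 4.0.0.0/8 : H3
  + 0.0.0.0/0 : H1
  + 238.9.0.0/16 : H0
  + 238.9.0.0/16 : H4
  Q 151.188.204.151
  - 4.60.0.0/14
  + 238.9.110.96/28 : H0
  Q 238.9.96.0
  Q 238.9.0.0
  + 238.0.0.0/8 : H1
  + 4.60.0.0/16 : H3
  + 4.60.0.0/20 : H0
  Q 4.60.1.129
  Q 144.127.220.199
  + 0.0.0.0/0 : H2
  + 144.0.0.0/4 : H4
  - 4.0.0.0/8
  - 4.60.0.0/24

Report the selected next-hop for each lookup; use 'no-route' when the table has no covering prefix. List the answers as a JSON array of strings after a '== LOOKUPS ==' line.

Process each operation:
  add 4.60.0.0/24 -> H6 at depth 24
  - 4.60.0.0/24 clear@24
  add 4.60.0.64/28 -> H6 at depth 28
  add 151.188.204.144/28 -> H2 at depth 28
  add 168.249.0.0/16 -> H2 at depth 16
  lookup 168.249.0.0: bits 1010100011111001 walk d0:-→d1:-→d2:-→d3:-→d4:-→d5:-→d6:-→d7:-→d8:-→d9:-→d10:-→d11:-→d12:-→d13:-→d14:-→d15:-→d16:H2 -> H2
  add 151.160.0.0/11 -> H6 at depth 11
  lookup 151.188.204.144: bits 1001011110111100110011001001 walk d0:-→d1:-→d2:-→d3:-→d4:-→d5:-→d6:-→d7:-→d8:-→d9:-→d10:-→d11:H6→d12:-→d13:-→d14:-→d15:-→d16:-→d17:-→d18:-→d19:-→d20:-→d21:-→d22:-→d23:-→d24:-→d25:-→d26:-→d27:-→d28:H2 -> H2
  lookup 4.60.0.65: bits 0000010000111100000000000100 walk d0:-→d1:-→d2:-→d3:-→d4:-→d5:-→d6:-→d7:-→d8:-→d9:-→d10:-→d11:-→d12:-→d13:-→d14:-→d15:-→d16:-→d17:-→d18:-→d19:-→d20:-→d21:-→d22:-→d23:-→d24:-→d25:-→d26:-→d27:-→d28:H6 -> H6
  add 4.60.0.0/24 -> H4 at depth 24
  lookup 4.60.0.0: bits 0000010000111100000000000 walk d0:-→d1:-→d2:-→d3:-→d4:-→d5:-→d6:-→d7:-→d8:-→d9:-→d10:-→d11:-→d12:-→d13:-→d14:-→d15:-→d16:-→d17:-→d18:-→d19:-→d20:-→d21:-→d22:-→d23:-→d24:H4→d25:- -> H4
  lookup 168.249.0.49: bits 1010100011111001 walk d0:-→d1:-→d2:-→d3:-→d4:-→d5:-→d6:-→d7:-→d8:-→d9:-→d10:-→d11:-→d12:-→d13:-→d14:-→d15:-→d16:H2 -> H2
  add 168.224.0.0/11 -> H4 at depth 11
  add 238.9.110.110/32 -> H5 at depth 32
  add 168.249.144.0/20 -> H0 at depth 20
  - 168.249.144.0/20 clear@20
  lookup 4.60.0.66: bits 0000010000111100000000000100 walk d0:-→d1:-→d2:-→d3:-→d4:-→d5:-→d6:-→d7:-→d8:-→d9:-→d10:-→d11:-→d12:-→d13:-→d14:-→d15:-→d16:-→d17:-→d18:-→d19:-→d20:-→d21:-→d22:-→d23:-→d24:H4→d25:-→d26:-→d27:-→d28:H6 -> H6
  add 238.9.110.96/28 -> H5 at depth 28
  add 238.9.96.0/20 -> H1 at depth 20
  lookup 151.188.204.147: bits 1001011110111100110011001001 walk d0:-→d1:-→d2:-→d3:-→d4:-→d5:-→d6:-→d7:-→d8:-→d9:-→d10:-→d11:H6→d12:-→d13:-→d14:-→d15:-→d16:-→d17:-→d18:-→d19:-→d20:-→d21:-→d22:-→d23:-→d24:-→d25:-→d26:-→d27:-→d28:H2 -> H2
  add 4.60.0.0/14 -> H6 at depth 14
  add 238.9.0.0/16 -> H0 at depth 16
  add 4.0.0.0/8 -> H3 at depth 8
  add 0.0.0.0/0 -> H1 at depth 0
  add 238.9.0.0/16 -> H0 at depth 16
  add 238.9.0.0/16 -> H4 at depth 16
  lookup 151.188.204.151: bits 1001011110111100110011001001 walk d0:H1→d1:-→d2:-→d3:-→d4:-→d5:-→d6:-→d7:-→d8:-→d9:-→d10:-→d11:H6→d12:-→d13:-→d14:-→d15:-→d16:-→d17:-→d18:-→d19:-→d20:-→d21:-→d22:-→d23:-→d24:-→d25:-→d26:-→d27:-→d28:H2 -> H2
  - 4.60.0.0/14 clear@14
  add 238.9.110.96/28 -> H0 at depth 28
  lookup 238.9.96.0: bits 11101110000010010110 walk d0:H1→d1:-→d2:-→d3:-→d4:-→d5:-→d6:-→d7:-→d8:-→d9:-→d10:-→d11:-→d12:-→d13:-→d14:-→d15:-→d16:H4→d17:-→d18:-→d19:-→d20:H1 -> H1
  lookup 238.9.0.0: bits 11101110000010010 walk d0:H1→d1:-→d2:-→d3:-→d4:-→d5:-→d6:-→d7:-→d8:-→d9:-→d10:-→d11:-→d12:-→d13:-→d14:-→d15:-→d16:H4→d17:- -> H4
  add 238.0.0.0/8 -> H1 at depth 8
  add 4.60.0.0/16 -> H3 at depth 16
  add 4.60.0.0/20 -> H0 at depth 20
  lookup 4.60.1.129: bits 00000100001111000000000 walk d0:H1→d1:-→d2:-→d3:-→d4:-→d5:-→d6:-→d7:-→d8:H3→d9:-→d10:-→d11:-→d12:-→d13:-→d14:-→d15:-→d16:H3→d17:-→d18:-→d19:-→d20:H0→d21:-→d22:-→d23:- -> H0
  lookup 144.127.220.199: bits 10010 walk d0:H1→d1:-→d2:-→d3:-→d4:-→d5:- -> H1
  add 0.0.0.0/0 -> H2 at depth 0
  add 144.0.0.0/4 -> H4 at depth 4
  - 4.0.0.0/8 clear@8
  - 4.60.0.0/24 clear@24

== LOOKUPS ==
["H2","H2","H6","H4","H2","H6","H2","H2","H1","H4","H0","H1"]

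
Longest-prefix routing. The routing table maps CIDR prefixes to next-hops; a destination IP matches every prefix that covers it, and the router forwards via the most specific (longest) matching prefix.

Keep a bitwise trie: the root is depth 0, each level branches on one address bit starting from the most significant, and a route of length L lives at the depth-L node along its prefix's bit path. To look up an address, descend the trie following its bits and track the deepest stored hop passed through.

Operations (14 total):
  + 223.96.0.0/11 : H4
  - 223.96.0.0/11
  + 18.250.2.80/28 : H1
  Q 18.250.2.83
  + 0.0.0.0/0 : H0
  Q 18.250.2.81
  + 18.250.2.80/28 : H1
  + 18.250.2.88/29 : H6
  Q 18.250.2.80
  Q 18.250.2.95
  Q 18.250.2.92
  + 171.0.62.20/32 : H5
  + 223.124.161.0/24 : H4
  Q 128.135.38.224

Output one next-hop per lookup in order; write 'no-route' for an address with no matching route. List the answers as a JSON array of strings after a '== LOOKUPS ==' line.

Apply in order:
  + 223.96.0.0/11 (H4) depth=11
  - 223.96.0.0/11 clear@11
  + 18.250.2.80/28 (H1) depth=28
  ? 18.250.2.83  path d0:-→d1:-→d2:-→d3:-→d4:-→d5:-→d6:-→d7:-→d8:-→d9:-→d10:-→d11:-→d12:-→d13:-→d14:-→d15:-→d16:-→d17:-→d18:-→d19:-→d20:-→d21:-→d22:-→d23:-→d24:-→d25:-→d26:-→d27:-→d28:H1  best=H1
  + 0.0.0.0/0 (H0) depth=0
  ? 18.250.2.81  path d0:H0→d1:-→d2:-→d3:-→d4:-→d5:-→d6:-→d7:-→d8:-→d9:-→d10:-→d11:-→d12:-→d13:-→d14:-→d15:-→d16:-→d17:-→d18:-→d19:-→d20:-→d21:-→d22:-→d23:-→d24:-→d25:-→d26:-→d27:-→d28:H1  best=H1
  + 18.250.2.80/28 (H1) depth=28
  + 18.250.2.88/29 (H6) depth=29
  ? 18.250.2.80  path d0:H0→d1:-→d2:-→d3:-→d4:-→d5:-→d6:-→d7:-→d8:-→d9:-→d10:-→d11:-→d12:-→d13:-→d14:-→d15:-→d16:-→d17:-→d18:-→d19:-→d20:-→d21:-→d22:-→d23:-→d24:-→d25:-→d26:-→d27:-→d28:H1  best=H1
  ? 18.250.2.95  path d0:H0→d1:-→d2:-→d3:-→d4:-→d5:-→d6:-→d7:-→d8:-→d9:-→d10:-→d11:-→d12:-→d13:-→d14:-→d15:-→d16:-→d17:-→d18:-→d19:-→d20:-→d21:-→d22:-→d23:-→d24:-→d25:-→d26:-→d27:-→d28:H1→d29:H6  best=H6
  ? 18.250.2.92  path d0:H0→d1:-→d2:-→d3:-→d4:-→d5:-→d6:-→d7:-→d8:-→d9:-→d10:-→d11:-→d12:-→d13:-→d14:-→d15:-→d16:-→d17:-→d18:-→d19:-→d20:-→d21:-→d22:-→d23:-→d24:-→d25:-→d26:-→d27:-→d28:H1→d29:H6  best=H6
  + 171.0.62.20/32 (H5) depth=32
  + 223.124.161.0/24 (H4) depth=24
  ? 128.135.38.224  path d0:H0→d1:-→d2:-  best=H0

== LOOKUPS ==
["H1","H1","H1","H6","H6","H0"]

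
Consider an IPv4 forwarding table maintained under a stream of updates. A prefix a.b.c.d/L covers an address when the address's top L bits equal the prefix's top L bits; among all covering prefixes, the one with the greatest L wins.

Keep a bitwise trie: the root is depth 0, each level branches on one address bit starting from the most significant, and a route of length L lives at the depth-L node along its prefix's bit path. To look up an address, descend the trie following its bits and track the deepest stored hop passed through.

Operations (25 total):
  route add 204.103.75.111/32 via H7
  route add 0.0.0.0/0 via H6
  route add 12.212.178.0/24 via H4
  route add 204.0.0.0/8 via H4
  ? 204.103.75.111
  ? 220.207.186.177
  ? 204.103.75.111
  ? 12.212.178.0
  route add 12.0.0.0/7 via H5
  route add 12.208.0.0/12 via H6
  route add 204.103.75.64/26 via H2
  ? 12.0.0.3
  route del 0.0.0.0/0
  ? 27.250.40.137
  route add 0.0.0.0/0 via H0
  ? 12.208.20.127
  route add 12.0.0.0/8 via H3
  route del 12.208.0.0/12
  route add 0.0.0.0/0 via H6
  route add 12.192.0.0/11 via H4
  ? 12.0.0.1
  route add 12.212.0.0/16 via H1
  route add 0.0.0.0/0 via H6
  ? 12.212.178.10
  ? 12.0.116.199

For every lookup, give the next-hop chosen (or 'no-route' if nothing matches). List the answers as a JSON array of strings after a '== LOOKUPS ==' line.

Apply in order:
  add 204.103.75.111/32 -> H7 at depth 32
  add 0.0.0.0/0 -> H6 at depth 0
  add 12.212.178.0/24 -> H4 at depth 24
  add 204.0.0.0/8 -> H4 at depth 8
  ? 204.103.75.111  path d0:H6→d1:-→d2:-→d3:-→d4:-→d5:-→d6:-→d7:-→d8:H4→d9:-→d10:-→d11:-→d12:-→d13:-→d14:-→d15:-→d16:-→d17:-→d18:-→d19:-→d20:-→d21:-→d22:-→d23:-→d24:-→d25:-→d26:-→d27:-→d28:-→d29:-→d30:-→d31:-→d32:H7  best=H7
  ? 220.207.186.177  path d0:H6→d1:-→d2:-→d3:-  best=H6
  ? 204.103.75.111  path d0:H6→d1:-→d2:-→d3:-→d4:-→d5:-→d6:-→d7:-→d8:H4→d9:-→d10:-→d11:-→d12:-→d13:-→d14:-→d15:-→d16:-→d17:-→d18:-→d19:-→d20:-→d21:-→d22:-→d23:-→d24:-→d25:-→d26:-→d27:-→d28:-→d29:-→d30:-→d31:-→d32:H7  best=H7
  ? 12.212.178.0  path d0:H6→d1:-→d2:-→d3:-→d4:-→d5:-→d6:-→d7:-→d8:-→d9:-→d10:-→d11:-→d12:-→d13:-→d14:-→d15:-→d16:-→d17:-→d18:-→d19:-→d20:-→d21:-→d22:-→d23:-→d24:H4  best=H4
  add 12.0.0.0/7 -> H5 at depth 7
  add 12.208.0.0/12 -> H6 at depth 12
  add 204.103.75.64/26 -> H2 at depth 26
  ? 12.0.0.3  path d0:H6→d1:-→d2:-→d3:-→d4:-→d5:-→d6:-→d7:H5→d8:-  best=H5
  del 0.0.0.0/0 (clear depth 0)
  ? 27.250.40.137  path d0:-→d1:-→d2:-→d3:-  best=no-route
  add 0.0.0.0/0 -> H0 at depth 0
  ? 12.208.20.127  path d0:H0→d1:-→d2:-→d3:-→d4:-→d5:-→d6:-→d7:H5→d8:-→d9:-→d10:-→d11:-→d12:H6→d13:-  best=H6
  add 12.0.0.0/8 -> H3 at depth 8
  del 12.208.0.0/12 (clear depth 12)
  add 0.0.0.0/0 -> H6 at depth 0
  add 12.192.0.0/11 -> H4 at depth 11
  ? 12.0.0.1  path d0:H6→d1:-→d2:-→d3:-→d4:-→d5:-→d6:-→d7:H5→d8:H3  best=H3
  add 12.212.0.0/16 -> H1 at depth 16
  add 0.0.0.0/0 -> H6 at depth 0
  ? 12.212.178.10  path d0:H6→d1:-→d2:-→d3:-→d4:-→d5:-→d6:-→d7:H5→d8:H3→d9:-→d10:-→d11:H4→d12:-→d13:-→d14:-→d15:-→d16:H1→d17:-→d18:-→d19:-→d20:-→d21:-→d22:-→d23:-→d24:H4  best=H4
  ? 12.0.116.199  path d0:H6→d1:-→d2:-→d3:-→d4:-→d5:-→d6:-→d7:H5→d8:H3  best=H3

== LOOKUPS ==
["H7","H6","H7","H4","H5","no-route","H6","H3","H4","H3"]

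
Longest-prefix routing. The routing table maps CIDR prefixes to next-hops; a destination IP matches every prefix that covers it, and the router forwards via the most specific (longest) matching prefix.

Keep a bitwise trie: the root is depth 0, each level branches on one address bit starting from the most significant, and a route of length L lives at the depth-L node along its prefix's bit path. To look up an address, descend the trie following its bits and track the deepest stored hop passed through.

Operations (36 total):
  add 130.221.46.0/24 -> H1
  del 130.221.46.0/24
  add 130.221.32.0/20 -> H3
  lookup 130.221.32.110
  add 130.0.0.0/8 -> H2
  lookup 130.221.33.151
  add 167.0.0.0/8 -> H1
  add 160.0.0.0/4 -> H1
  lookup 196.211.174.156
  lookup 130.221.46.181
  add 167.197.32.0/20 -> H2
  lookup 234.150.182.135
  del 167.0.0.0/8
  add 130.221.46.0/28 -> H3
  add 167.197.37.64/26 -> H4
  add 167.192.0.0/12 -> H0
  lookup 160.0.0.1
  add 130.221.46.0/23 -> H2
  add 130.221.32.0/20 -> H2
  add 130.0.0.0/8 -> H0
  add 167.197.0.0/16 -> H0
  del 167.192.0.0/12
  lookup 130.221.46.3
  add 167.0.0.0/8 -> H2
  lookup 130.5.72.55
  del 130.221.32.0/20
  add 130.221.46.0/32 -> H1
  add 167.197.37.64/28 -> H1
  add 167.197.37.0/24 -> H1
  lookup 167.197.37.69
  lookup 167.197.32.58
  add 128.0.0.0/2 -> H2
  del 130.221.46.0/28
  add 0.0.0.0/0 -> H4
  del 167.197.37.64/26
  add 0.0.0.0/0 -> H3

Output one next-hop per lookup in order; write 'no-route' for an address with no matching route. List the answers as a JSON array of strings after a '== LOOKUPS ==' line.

Apply in order:
  + 130.221.46.0/24 (H1) depth=24
  - 130.221.46.0/24 clear@24
  + 130.221.32.0/20 (H3) depth=20
  ? 130.221.32.110  path d0:-→d1:-→d2:-→d3:-→d4:-→d5:-→d6:-→d7:-→d8:-→d9:-→d10:-→d11:-→d12:-→d13:-→d14:-→d15:-→d16:-→d17:-→d18:-→d19:-→d20:H3  best=H3
  + 130.0.0.0/8 (H2) depth=8
  ? 130.221.33.151  path d0:-→d1:-→d2:-→d3:-→d4:-→d5:-→d6:-→d7:-→d8:H2→d9:-→d10:-→d11:-→d12:-→d13:-→d14:-→d15:-→d16:-→d17:-→d18:-→d19:-→d20:H3  best=H3
  + 167.0.0.0/8 (H1) depth=8
  + 160.0.0.0/4 (H1) depth=4
  ? 196.211.174.156  path d0:-→d1:-  best=no-route
  ? 130.221.46.181  path d0:-→d1:-→d2:-→d3:-→d4:-→d5:-→d6:-→d7:-→d8:H2→d9:-→d10:-→d11:-→d12:-→d13:-→d14:-→d15:-→d16:-→d17:-→d18:-→d19:-→d20:H3→d21:-→d22:-→d23:-→d24:-  best=H3
  + 167.197.32.0/20 (H2) depth=20
  ? 234.150.182.135  path d0:-→d1:-  best=no-route
  - 167.0.0.0/8 clear@8
  + 130.221.46.0/28 (H3) depth=28
  + 167.197.37.64/26 (H4) depth=26
  + 167.192.0.0/12 (H0) depth=12
  ? 160.0.0.1  path d0:-→d1:-→d2:-→d3:-→d4:H1→d5:-  best=H1
  + 130.221.46.0/23 (H2) depth=23
  + 130.221.32.0/20 (H2) depth=20
  + 130.0.0.0/8 (H0) depth=8
  + 167.197.0.0/16 (H0) depth=16
  - 167.192.0.0/12 clear@12
  ? 130.221.46.3  path d0:-→d1:-→d2:-→d3:-→d4:-→d5:-→d6:-→d7:-→d8:H0→d9:-→d10:-→d11:-→d12:-→d13:-→d14:-→d15:-→d16:-→d17:-→d18:-→d19:-→d20:H2→d21:-→d22:-→d23:H2→d24:-→d25:-→d26:-→d27:-→d28:H3  best=H3
  + 167.0.0.0/8 (H2) depth=8
  ? 130.5.72.55  path d0:-→d1:-→d2:-→d3:-→d4:-→d5:-→d6:-→d7:-→d8:H0  best=H0
  - 130.221.32.0/20 clear@20
  + 130.221.46.0/32 (H1) depth=32
  + 167.197.37.64/28 (H1) depth=28
  + 167.197.37.0/24 (H1) depth=24
  ? 167.197.37.69  path d0:-→d1:-→d2:-→d3:-→d4:H1→d5:-→d6:-→d7:-→d8:H2→d9:-→d10:-→d11:-→d12:-→d13:-→d14:-→d15:-→d16:H0→d17:-→d18:-→d19:-→d20:H2→d21:-→d22:-→d23:-→d24:H1→d25:-→d26:H4→d27:-→d28:H1  best=H1
  ? 167.197.32.58  path d0:-→d1:-→d2:-→d3:-→d4:H1→d5:-→d6:-→d7:-→d8:H2→d9:-→d10:-→d11:-→d12:-→d13:-→d14:-→d15:-→d16:H0→d17:-→d18:-→d19:-→d20:H2→d21:-  best=H2
  + 128.0.0.0/2 (H2) depth=2
  - 130.221.46.0/28 clear@28
  + 0.0.0.0/0 (H4) depth=0
  - 167.197.37.64/26 clear@26
  + 0.0.0.0/0 (H3) depth=0

== LOOKUPS ==
["H3","H3","no-route","H3","no-route","H1","H3","H0","H1","H2"]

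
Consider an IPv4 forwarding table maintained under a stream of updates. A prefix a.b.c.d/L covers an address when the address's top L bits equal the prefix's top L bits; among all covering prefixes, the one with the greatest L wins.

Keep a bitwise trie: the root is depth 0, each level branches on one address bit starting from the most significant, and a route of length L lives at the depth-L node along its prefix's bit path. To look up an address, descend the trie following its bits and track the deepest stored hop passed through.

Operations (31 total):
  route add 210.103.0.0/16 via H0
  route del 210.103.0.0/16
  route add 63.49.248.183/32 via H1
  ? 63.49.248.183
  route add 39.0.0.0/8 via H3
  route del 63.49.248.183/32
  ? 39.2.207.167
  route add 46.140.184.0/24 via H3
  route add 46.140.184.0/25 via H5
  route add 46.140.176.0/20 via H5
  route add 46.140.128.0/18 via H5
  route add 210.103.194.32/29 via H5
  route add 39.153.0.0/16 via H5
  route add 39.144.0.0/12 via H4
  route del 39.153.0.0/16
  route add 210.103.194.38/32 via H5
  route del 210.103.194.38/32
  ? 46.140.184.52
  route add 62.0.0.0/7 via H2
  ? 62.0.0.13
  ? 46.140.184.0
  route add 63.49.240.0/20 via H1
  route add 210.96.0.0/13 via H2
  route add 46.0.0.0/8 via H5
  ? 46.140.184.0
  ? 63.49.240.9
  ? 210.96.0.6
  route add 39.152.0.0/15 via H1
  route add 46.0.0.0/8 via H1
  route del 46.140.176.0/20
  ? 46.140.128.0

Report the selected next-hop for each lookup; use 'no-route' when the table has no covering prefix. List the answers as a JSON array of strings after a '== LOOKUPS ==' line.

Trace:
  + 210.103.0.0/16 (H0) depth=16
  - 210.103.0.0/16 clear@16
  + 63.49.248.183/32 (H1) depth=32
  Q 63.49.248.183: descend 00111111001100011111100010110111 ; hops seen [H1] ; pick H1
  + 39.0.0.0/8 (H3) depth=8
  - 63.49.248.183/32 clear@32
  Q 39.2.207.167: descend 00100111 ; hops seen [H3] ; pick H3
  + 46.140.184.0/24 (H3) depth=24
  + 46.140.184.0/25 (H5) depth=25
  + 46.140.176.0/20 (H5) depth=20
  + 46.140.128.0/18 (H5) depth=18
  + 210.103.194.32/29 (H5) depth=29
  + 39.153.0.0/16 (H5) depth=16
  + 39.144.0.0/12 (H4) depth=12
  - 39.153.0.0/16 clear@16
  + 210.103.194.38/32 (H5) depth=32
  - 210.103.194.38/32 clear@32
  Q 46.140.184.52: descend 0010111010001100101110000 ; hops seen [H5,H5,H3,H5] ; pick H5
  + 62.0.0.0/7 (H2) depth=7
  Q 62.0.0.13: descend 0011111 ; hops seen [H2] ; pick H2
  Q 46.140.184.0: descend 0010111010001100101110000 ; hops seen [H5,H5,H3,H5] ; pick H5
  + 63.49.240.0/20 (H1) depth=20
  + 210.96.0.0/13 (H2) depth=13
  + 46.0.0.0/8 (H5) depth=8
  Q 46.140.184.0: descend 0010111010001100101110000 ; hops seen [H5,H5,H5,H3,H5] ; pick H5
  Q 63.49.240.9: descend 00111111001100011111 ; hops seen [H2,H1] ; pick H1
  Q 210.96.0.6: descend 1101001001100 ; hops seen [H2] ; pick H2
  + 39.152.0.0/15 (H1) depth=15
  + 46.0.0.0/8 (H1) depth=8
  - 46.140.176.0/20 clear@20
  Q 46.140.128.0: descend 001011101000110010 ; hops seen [H1,H5] ; pick H5

== LOOKUPS ==
["H1","H3","H5","H2","H5","H5","H1","H2","H5"]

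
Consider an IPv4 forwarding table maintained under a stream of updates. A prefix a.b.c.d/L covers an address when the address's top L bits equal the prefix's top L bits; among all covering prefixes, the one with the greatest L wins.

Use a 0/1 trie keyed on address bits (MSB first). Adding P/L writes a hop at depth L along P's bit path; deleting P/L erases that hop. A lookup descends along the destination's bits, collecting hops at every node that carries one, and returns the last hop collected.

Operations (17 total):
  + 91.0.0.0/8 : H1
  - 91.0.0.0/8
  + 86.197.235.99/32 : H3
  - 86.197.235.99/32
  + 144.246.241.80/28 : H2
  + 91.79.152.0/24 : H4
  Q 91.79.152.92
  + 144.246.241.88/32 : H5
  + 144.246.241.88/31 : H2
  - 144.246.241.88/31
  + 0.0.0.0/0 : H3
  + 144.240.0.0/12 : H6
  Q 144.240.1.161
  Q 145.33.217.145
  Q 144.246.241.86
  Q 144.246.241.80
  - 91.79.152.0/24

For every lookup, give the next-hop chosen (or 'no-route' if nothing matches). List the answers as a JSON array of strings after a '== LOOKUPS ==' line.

Apply in order:
  add 91.0.0.0/8 -> H1 at depth 8
  del 91.0.0.0/8 (clear depth 8)
  add 86.197.235.99/32 -> H3 at depth 32
  del 86.197.235.99/32 (clear depth 32)
  add 144.246.241.80/28 -> H2 at depth 28
  add 91.79.152.0/24 -> H4 at depth 24
  ? 91.79.152.92  path d0:-→d1:-→d2:-→d3:-→d4:-→d5:-→d6:-→d7:-→d8:-→d9:-→d10:-→d11:-→d12:-→d13:-→d14:-→d15:-→d16:-→d17:-→d18:-→d19:-→d20:-→d21:-→d22:-→d23:-→d24:H4  best=H4
  add 144.246.241.88/32 -> H5 at depth 32
  add 144.246.241.88/31 -> H2 at depth 31
  del 144.246.241.88/31 (clear depth 31)
  add 0.0.0.0/0 -> H3 at depth 0
  add 144.240.0.0/12 -> H6 at depth 12
  ? 144.240.1.161  path d0:H3→d1:-→d2:-→d3:-→d4:-→d5:-→d6:-→d7:-→d8:-→d9:-→d10:-→d11:-→d12:H6→d13:-  best=H6
  ? 145.33.217.145  path d0:H3→d1:-→d2:-→d3:-→d4:-→d5:-→d6:-→d7:-  best=H3
  ? 144.246.241.86  path d0:H3→d1:-→d2:-→d3:-→d4:-→d5:-→d6:-→d7:-→d8:-→d9:-→d10:-→d11:-→d12:H6→d13:-→d14:-→d15:-→d16:-→d17:-→d18:-→d19:-→d20:-→d21:-→d22:-→d23:-→d24:-→d25:-→d26:-→d27:-→d28:H2  best=H2
  ? 144.246.241.80  path d0:H3→d1:-→d2:-→d3:-→d4:-→d5:-→d6:-→d7:-→d8:-→d9:-→d10:-→d11:-→d12:H6→d13:-→d14:-→d15:-→d16:-→d17:-→d18:-→d19:-→d20:-→d21:-→d22:-→d23:-→d24:-→d25:-→d26:-→d27:-→d28:H2  best=H2
  del 91.79.152.0/24 (clear depth 24)

== LOOKUPS ==
["H4","H6","H3","H2","H2"]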